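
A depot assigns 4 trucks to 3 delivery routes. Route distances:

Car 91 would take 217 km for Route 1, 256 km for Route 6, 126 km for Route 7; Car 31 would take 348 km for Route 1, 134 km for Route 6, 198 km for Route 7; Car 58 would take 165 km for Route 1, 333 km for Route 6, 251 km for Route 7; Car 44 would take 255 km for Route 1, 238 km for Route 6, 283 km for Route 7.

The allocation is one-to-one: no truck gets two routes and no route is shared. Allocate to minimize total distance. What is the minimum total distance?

Minimum total: 425 km

This is a one-to-one assignment (minimum-cost bipartite matching).
Optimal: Car 58→Route 1 (165 km), Car 31→Route 6 (134 km), Car 91→Route 7 (126 km) — total 165+134+126 = 425 km.
Next-best assignment: Car 44→Route 1, Car 31→Route 6, Car 91→Route 7 = 515 km.
Swapping Car 31↔Car 58 (Car 31→Route 1 348 km, Car 58→Route 6 333 km) adds 382.
Every other assignment is strictly worse.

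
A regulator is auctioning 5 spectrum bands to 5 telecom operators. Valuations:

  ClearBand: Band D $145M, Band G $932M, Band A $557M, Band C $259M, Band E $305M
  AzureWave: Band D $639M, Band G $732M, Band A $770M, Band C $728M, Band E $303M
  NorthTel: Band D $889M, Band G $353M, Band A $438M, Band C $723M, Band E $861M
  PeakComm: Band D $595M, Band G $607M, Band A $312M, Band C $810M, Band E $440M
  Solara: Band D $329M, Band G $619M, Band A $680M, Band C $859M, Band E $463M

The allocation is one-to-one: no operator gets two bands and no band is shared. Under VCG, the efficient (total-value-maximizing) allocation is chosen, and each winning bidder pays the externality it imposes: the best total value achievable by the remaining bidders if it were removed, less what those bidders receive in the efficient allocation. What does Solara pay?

Efficient allocation: ClearBand→Band G ($932M), AzureWave→Band A ($770M), NorthTel→Band E ($861M), PeakComm→Band D ($595M), Solara→Band C ($859M); total welfare W = $4017M.
Solara receives Band C at value $859M, so the others get W − 859 = $3158M.
Without Solara: best allocation of the remaining 4 bidders over all 5 bands is ClearBand→Band G ($932M), AzureWave→Band A ($770M), NorthTel→Band D ($889M), PeakComm→Band C ($810M), total $3401M.
VCG payment = (others' best without Solara) − (others' welfare with Solara) = 3401 − 3158 = $243M.

Solara pays $243M.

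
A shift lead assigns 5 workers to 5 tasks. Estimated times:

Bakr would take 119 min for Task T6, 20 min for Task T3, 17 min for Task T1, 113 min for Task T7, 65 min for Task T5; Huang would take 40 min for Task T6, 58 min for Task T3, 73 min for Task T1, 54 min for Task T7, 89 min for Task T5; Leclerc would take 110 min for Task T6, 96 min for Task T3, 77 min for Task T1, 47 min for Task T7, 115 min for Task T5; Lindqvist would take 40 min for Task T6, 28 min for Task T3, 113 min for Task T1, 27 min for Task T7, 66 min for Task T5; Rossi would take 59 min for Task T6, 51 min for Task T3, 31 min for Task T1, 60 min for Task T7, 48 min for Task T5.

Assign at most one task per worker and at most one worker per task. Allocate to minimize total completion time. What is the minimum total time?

This is a one-to-one assignment (minimum-cost bipartite matching).
Optimal: Bakr→Task T1 (17 min), Huang→Task T6 (40 min), Leclerc→Task T7 (47 min), Lindqvist→Task T3 (28 min), Rossi→Task T5 (48 min) — total 17+40+47+28+48 = 180 min.
Column-greedy (each task in turn goes to its cheapest remaining worker) gives 233 min, worse by 53.
Next-best assignment: Bakr→Task T3, Huang→Task T6, Leclerc→Task T7, Lindqvist→Task T5, Rossi→Task T1 = 204 min.
No other one-to-one assignment undercuts 180 min.

Min total: 180 min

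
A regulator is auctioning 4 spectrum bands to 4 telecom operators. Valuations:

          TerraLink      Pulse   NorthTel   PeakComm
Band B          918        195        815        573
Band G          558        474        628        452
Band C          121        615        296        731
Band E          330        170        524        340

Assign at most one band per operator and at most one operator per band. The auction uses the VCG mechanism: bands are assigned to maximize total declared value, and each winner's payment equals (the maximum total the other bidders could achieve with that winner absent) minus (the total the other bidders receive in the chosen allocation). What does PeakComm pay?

PeakComm pays $245M.

Efficient allocation: TerraLink→Band B ($918M), Pulse→Band G ($474M), NorthTel→Band E ($524M), PeakComm→Band C ($731M); total welfare W = $2647M.
PeakComm receives Band C at value $731M, so the others get W − 731 = $1916M.
Without PeakComm: best allocation of the remaining 3 bidders over all 4 bands is TerraLink→Band B ($918M), Pulse→Band C ($615M), NorthTel→Band G ($628M), total $2161M.
VCG payment = (others' best without PeakComm) − (others' welfare with PeakComm) = 2161 − 1916 = $245M.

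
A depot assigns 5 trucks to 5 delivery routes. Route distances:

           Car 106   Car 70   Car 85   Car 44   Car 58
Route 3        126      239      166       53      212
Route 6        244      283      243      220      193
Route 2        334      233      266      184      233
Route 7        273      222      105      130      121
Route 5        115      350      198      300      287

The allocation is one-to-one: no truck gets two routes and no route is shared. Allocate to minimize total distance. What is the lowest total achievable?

Minimum total: 699 km

Treat this as an assignment problem: match each truck to one route.
Optimal: Car 106→Route 5 (115 km), Car 70→Route 2 (233 km), Car 85→Route 7 (105 km), Car 44→Route 3 (53 km), Car 58→Route 6 (193 km) — total 115+233+105+53+193 = 699 km.
Row-greedy (each truck in turn takes its cheapest remaining route) gives 880 km, worse by 181.
Next-best assignment: Car 106→Route 5, Car 70→Route 2, Car 85→Route 6, Car 44→Route 3, Car 58→Route 7 = 765 km.
Swapping Car 58↔Car 106 (Car 58→Route 5 287 km, Car 106→Route 6 244 km) adds 223.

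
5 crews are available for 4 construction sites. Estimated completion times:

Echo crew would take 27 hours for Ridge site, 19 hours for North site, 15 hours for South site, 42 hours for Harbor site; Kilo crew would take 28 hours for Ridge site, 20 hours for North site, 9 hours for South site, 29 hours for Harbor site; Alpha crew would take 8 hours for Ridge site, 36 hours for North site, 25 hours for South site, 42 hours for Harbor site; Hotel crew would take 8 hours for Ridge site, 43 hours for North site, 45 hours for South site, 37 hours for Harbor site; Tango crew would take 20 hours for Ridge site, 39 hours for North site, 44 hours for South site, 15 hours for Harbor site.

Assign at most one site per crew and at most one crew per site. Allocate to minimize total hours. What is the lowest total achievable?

This is the linear assignment problem.
Optimal: Alpha crew→Ridge site (8 hours), Echo crew→North site (19 hours), Kilo crew→South site (9 hours), Tango crew→Harbor site (15 hours) — total 8+19+9+15 = 51 hours.
Row-greedy (each crew in turn takes its cheapest remaining site) gives 80 hours, worse by 29.
Swapping Alpha crew↔Tango crew (Alpha crew→Harbor site 42 hours, Tango crew→Ridge site 20 hours) adds 39.
No other one-to-one assignment undercuts 51 hours.

Min total: 51 hours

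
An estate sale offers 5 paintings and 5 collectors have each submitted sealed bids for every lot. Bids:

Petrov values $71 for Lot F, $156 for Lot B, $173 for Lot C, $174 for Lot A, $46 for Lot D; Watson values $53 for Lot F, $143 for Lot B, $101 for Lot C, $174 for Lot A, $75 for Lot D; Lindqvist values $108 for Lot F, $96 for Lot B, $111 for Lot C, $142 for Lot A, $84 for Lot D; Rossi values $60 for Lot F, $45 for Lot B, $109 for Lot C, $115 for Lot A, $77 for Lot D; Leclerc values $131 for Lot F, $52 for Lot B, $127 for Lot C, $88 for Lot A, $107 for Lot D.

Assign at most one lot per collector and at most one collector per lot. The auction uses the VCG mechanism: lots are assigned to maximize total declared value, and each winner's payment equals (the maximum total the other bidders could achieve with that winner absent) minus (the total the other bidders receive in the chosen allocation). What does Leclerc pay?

Leclerc pays $12.

Efficient allocation: Petrov→Lot C ($173), Watson→Lot B ($143), Lindqvist→Lot A ($142), Rossi→Lot D ($77), Leclerc→Lot F ($131); total welfare W = $666.
Leclerc receives Lot F at value $131, so the others get W − 131 = $535.
Without Leclerc: best allocation of the remaining 4 bidders over all 5 lots is Petrov→Lot B ($156), Watson→Lot A ($174), Lindqvist→Lot F ($108), Rossi→Lot C ($109), total $547.
VCG payment = (others' best without Leclerc) − (others' welfare with Leclerc) = 547 − 535 = $12.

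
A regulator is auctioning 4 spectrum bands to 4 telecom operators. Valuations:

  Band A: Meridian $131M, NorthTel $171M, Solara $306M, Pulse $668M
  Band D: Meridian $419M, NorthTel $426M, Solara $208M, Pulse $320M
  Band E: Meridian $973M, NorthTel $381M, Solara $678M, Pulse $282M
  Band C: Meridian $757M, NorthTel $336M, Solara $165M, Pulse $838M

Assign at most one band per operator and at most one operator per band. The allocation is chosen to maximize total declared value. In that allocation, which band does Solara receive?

Solara receives Band A.

Optimal: Meridian→Band E ($973M), NorthTel→Band D ($426M), Solara→Band A ($306M), Pulse→Band C ($838M) — total 973+426+306+838 = $2543M.
Column-greedy (each band in turn goes to its best remaining operator) gives $2232M, worse by 311.
Next-best assignment: Meridian→Band C, NorthTel→Band D, Solara→Band E, Pulse→Band A = $2529M.
Checked against all permutations: $2543M is optimal.
Solara's own top band is Band E ($678M), but forcing Solara→Band E and reassigning the rest optimally gives only $2529M — worse by 14.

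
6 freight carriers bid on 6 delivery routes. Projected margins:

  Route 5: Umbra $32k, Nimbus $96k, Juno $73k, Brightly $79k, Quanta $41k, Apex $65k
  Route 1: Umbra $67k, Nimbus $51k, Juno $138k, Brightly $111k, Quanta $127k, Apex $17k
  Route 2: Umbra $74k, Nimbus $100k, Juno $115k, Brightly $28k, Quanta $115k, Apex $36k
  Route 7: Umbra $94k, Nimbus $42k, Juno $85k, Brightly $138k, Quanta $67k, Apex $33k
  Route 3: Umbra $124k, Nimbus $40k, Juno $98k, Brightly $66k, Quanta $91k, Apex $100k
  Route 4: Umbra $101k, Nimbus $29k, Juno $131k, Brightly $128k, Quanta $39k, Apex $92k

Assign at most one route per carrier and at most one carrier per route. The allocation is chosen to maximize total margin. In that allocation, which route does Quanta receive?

Quanta receives Route 2.

Optimal: Umbra→Route 3 ($124k), Nimbus→Route 5 ($96k), Juno→Route 1 ($138k), Brightly→Route 7 ($138k), Quanta→Route 2 ($115k), Apex→Route 4 ($92k) — total 124+96+138+138+115+92 = $703k.
Row-greedy (each carrier in turn takes its best remaining route) gives $633k, worse by 70.
Quanta's own top route is Route 1 ($127k), but forcing Quanta→Route 1 and reassigning the rest optimally gives only $692k — worse by 11.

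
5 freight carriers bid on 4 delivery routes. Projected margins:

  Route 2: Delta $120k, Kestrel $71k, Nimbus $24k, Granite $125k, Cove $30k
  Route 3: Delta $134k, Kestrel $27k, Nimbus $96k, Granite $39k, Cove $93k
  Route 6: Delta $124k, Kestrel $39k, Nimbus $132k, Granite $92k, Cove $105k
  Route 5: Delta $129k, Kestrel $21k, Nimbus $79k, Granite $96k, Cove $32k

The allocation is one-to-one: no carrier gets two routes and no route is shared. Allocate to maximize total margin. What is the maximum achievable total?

Maximum total: $479k

This is a one-to-one assignment (maximum-weight bipartite matching).
Optimal: Granite→Route 2 ($125k), Cove→Route 3 ($93k), Nimbus→Route 6 ($132k), Delta→Route 5 ($129k) — total 125+93+132+129 = $479k.
Max-entry greedy (repeatedly take the single best remaining cell) gives $423k, worse by 56.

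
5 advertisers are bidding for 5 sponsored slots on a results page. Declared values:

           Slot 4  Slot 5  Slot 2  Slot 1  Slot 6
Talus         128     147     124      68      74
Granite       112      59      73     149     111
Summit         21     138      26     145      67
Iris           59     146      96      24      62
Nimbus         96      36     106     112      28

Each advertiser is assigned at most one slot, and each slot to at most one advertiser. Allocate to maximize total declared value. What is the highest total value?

Optimal: Talus→Slot 4 ($128), Granite→Slot 6 ($111), Summit→Slot 1 ($145), Iris→Slot 5 ($146), Nimbus→Slot 2 ($106) — total 128+111+145+146+106 = $636.
No other one-to-one assignment exceeds $636.

Max total: $636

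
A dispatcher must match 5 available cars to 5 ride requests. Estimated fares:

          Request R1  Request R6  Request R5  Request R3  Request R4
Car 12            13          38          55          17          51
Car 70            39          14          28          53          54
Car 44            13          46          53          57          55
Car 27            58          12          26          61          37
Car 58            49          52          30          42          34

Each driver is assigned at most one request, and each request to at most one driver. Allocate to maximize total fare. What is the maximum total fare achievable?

Optimal: Car 12→Request R5 ($55), Car 70→Request R4 ($54), Car 44→Request R3 ($57), Car 27→Request R1 ($58), Car 58→Request R6 ($52) — total 55+54+57+58+52 = $276.
Max-entry greedy (repeatedly take the single best remaining cell) gives $262, worse by 14.
Swapping Car 70↔Car 27 (Car 70→Request R1 $39, Car 27→Request R4 $37) loses 36.

Max total: $276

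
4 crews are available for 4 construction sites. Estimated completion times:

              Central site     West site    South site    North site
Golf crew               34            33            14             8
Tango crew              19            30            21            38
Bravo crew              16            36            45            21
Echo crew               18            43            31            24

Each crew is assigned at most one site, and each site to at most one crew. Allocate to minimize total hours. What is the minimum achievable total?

Minimum total: 83 hours

This is the linear assignment problem.
Optimal: Golf crew→South site (14 hours), Tango crew→West site (30 hours), Bravo crew→North site (21 hours), Echo crew→Central site (18 hours) — total 14+30+21+18 = 83 hours.
Min-entry greedy (repeatedly take the single cheapest remaining cell) gives 88 hours, worse by 5.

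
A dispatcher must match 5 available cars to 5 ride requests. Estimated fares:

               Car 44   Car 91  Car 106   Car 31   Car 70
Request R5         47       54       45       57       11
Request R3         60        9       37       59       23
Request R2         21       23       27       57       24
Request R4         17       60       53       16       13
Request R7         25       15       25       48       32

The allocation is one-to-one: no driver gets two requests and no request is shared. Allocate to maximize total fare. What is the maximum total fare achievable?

This is a one-to-one assignment (maximum-weight bipartite matching).
Optimal: Car 44→Request R3 ($60), Car 91→Request R5 ($54), Car 106→Request R4 ($53), Car 31→Request R2 ($57), Car 70→Request R7 ($32) — total 60+54+53+57+32 = $256.
Column-greedy (each request in turn goes to its best remaining driver) gives $236, worse by 20.
Next-best assignment: Car 44→Request R3, Car 91→Request R4, Car 106→Request R5, Car 31→Request R2, Car 70→Request R7 = $254.

Maximum total: $256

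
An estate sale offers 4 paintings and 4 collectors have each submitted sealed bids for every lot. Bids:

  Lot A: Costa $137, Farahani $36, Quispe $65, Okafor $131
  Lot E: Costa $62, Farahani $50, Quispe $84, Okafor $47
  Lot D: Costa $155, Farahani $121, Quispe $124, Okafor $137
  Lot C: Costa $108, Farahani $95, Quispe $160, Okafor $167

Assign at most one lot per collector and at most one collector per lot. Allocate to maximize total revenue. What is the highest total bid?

Max total: $509

Optimal: Costa→Lot A ($137), Farahani→Lot D ($121), Quispe→Lot E ($84), Okafor→Lot C ($167) — total 137+121+84+167 = $509.
Max-entry greedy (repeatedly take the single best remaining cell) gives $442, worse by 67.
Swapping Costa↔Quispe (Costa→Lot E $62, Quispe→Lot A $65) loses 94.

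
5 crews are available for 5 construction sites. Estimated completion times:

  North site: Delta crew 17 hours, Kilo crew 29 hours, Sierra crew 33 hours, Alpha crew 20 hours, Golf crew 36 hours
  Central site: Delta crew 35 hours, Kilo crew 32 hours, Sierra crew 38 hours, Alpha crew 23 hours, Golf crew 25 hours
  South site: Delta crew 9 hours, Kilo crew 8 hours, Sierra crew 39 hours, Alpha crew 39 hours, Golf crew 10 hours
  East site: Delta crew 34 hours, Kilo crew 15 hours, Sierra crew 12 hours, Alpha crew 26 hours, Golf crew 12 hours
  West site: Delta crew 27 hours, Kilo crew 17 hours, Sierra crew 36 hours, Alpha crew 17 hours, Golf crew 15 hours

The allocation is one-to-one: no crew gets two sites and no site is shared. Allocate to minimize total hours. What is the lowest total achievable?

Minimum total: 75 hours

Optimal: Delta crew→North site (17 hours), Kilo crew→South site (8 hours), Sierra crew→East site (12 hours), Alpha crew→Central site (23 hours), Golf crew→West site (15 hours) — total 17+8+12+23+15 = 75 hours.
Row-greedy (each crew in turn takes its cheapest remaining site) gives 99 hours, worse by 24.
Next-best assignment: Delta crew→North site, Kilo crew→South site, Sierra crew→East site, Alpha crew→West site, Golf crew→Central site = 79 hours.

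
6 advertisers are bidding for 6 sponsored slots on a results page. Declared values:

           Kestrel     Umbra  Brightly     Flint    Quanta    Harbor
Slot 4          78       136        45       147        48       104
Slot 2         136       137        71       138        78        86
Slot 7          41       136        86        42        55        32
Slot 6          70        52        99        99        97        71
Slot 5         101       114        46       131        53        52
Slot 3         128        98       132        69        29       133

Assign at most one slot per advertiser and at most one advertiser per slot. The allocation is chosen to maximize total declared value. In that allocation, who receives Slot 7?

Umbra receives Slot 7.

This is the linear assignment problem.
Optimal: Kestrel→Slot 2 ($136), Umbra→Slot 7 ($136), Brightly→Slot 3 ($132), Flint→Slot 5 ($131), Quanta→Slot 6 ($97), Harbor→Slot 4 ($104) — total 136+136+132+131+97+104 = $736.
Row-greedy (each advertiser in turn takes its best remaining slot) gives $664, worse by 72.
Checked against all permutations: $736 is optimal.
Umbra's own top slot is Slot 2 ($137), but forcing Umbra→Slot 2 and reassigning the rest optimally gives only $701 — worse by 35.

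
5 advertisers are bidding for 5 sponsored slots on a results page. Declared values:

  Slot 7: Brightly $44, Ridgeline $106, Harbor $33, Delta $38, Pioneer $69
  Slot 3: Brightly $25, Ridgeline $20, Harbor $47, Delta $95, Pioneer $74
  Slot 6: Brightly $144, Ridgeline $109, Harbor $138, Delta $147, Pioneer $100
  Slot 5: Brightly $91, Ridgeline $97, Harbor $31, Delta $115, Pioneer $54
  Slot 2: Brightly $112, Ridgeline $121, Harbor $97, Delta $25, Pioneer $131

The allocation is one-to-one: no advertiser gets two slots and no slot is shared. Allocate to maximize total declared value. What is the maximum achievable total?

Optimal: Brightly→Slot 5 ($91), Ridgeline→Slot 7 ($106), Harbor→Slot 6 ($138), Delta→Slot 3 ($95), Pioneer→Slot 2 ($131) — total 91+106+138+95+131 = $561.
Row-greedy (each advertiser in turn takes its best remaining slot) gives $496, worse by 65.
Swapping Brightly↔Delta (Brightly→Slot 3 $25, Delta→Slot 5 $115) loses 46.

Maximum total: $561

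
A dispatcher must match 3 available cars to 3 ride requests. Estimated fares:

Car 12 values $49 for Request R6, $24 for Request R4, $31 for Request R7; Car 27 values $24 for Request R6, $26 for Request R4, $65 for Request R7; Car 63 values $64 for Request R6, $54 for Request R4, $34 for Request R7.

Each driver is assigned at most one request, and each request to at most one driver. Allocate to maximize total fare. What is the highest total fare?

Optimal: Car 12→Request R6 ($49), Car 27→Request R7 ($65), Car 63→Request R4 ($54) — total 49+65+54 = $168.
Max-entry greedy (repeatedly take the single best remaining cell) gives $153, worse by 15.

Maximum total: $168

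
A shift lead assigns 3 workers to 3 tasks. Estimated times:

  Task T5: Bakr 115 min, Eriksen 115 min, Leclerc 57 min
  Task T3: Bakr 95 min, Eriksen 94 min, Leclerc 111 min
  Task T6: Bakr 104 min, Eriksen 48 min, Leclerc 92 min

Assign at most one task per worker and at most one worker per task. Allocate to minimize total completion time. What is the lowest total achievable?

Minimum total: 200 min

Optimal: Bakr→Task T3 (95 min), Eriksen→Task T6 (48 min), Leclerc→Task T5 (57 min) — total 95+48+57 = 200 min.
Column-greedy (each task in turn goes to its cheapest remaining worker) gives 255 min, worse by 55.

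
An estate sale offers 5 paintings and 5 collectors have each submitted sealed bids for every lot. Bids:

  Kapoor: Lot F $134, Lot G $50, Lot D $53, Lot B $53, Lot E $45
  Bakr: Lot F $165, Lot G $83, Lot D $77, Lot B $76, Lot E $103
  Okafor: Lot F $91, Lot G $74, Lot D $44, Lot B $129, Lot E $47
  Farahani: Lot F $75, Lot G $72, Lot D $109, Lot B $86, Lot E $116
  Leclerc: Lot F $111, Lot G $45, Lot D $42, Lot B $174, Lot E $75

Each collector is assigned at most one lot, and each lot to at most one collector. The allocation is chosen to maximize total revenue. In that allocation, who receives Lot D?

Farahani receives Lot D.

Optimal: Kapoor→Lot F ($134), Bakr→Lot E ($103), Okafor→Lot G ($74), Farahani→Lot D ($109), Leclerc→Lot B ($174) — total 134+103+74+109+174 = $594.
Max-entry greedy (repeatedly take the single best remaining cell) gives $582, worse by 12.
Next-best assignment: Kapoor→Lot D, Bakr→Lot F, Okafor→Lot G, Farahani→Lot E, Leclerc→Lot B = $582.
Farahani's own top lot is Lot E ($116), but forcing Farahani→Lot E and reassigning the rest optimally gives only $582 — worse by 12.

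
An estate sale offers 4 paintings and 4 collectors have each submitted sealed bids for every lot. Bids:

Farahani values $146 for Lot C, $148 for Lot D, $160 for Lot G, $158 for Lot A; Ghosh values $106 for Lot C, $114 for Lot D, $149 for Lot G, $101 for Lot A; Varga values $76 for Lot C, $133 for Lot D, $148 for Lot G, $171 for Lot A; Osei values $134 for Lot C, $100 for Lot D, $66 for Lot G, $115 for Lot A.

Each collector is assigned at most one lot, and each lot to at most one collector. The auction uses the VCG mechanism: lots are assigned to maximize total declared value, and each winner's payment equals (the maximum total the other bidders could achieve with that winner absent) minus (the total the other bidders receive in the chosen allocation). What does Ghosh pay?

Efficient allocation: Farahani→Lot D ($148), Ghosh→Lot G ($149), Varga→Lot A ($171), Osei→Lot C ($134); total welfare W = $602.
Ghosh receives Lot G at value $149, so the others get W − 149 = $453.
Without Ghosh: best allocation of the remaining 3 bidders over all 4 lots is Farahani→Lot G ($160), Varga→Lot A ($171), Osei→Lot C ($134), total $465.
VCG payment = (others' best without Ghosh) − (others' welfare with Ghosh) = 465 − 453 = $12.

Ghosh pays $12.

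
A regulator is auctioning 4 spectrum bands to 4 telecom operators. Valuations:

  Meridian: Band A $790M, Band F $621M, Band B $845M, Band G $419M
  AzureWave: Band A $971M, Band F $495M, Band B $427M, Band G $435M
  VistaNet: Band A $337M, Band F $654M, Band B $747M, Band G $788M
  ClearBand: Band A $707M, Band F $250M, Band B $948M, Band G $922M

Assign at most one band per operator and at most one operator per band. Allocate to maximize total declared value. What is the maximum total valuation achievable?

Maximum total: $3392M

Treat this as an assignment problem: match each operator to one band.
Optimal: Meridian→Band B ($845M), AzureWave→Band A ($971M), VistaNet→Band F ($654M), ClearBand→Band G ($922M) — total 845+971+654+922 = $3392M.
Row-greedy (each operator in turn takes its best remaining band) gives $2854M, worse by 538.
Next-best assignment: Meridian→Band F, AzureWave→Band A, VistaNet→Band G, ClearBand→Band B = $3328M.
Swapping VistaNet↔Meridian (VistaNet→Band B $747M, Meridian→Band F $621M) loses 131.
Checked against all permutations: $3392M is optimal.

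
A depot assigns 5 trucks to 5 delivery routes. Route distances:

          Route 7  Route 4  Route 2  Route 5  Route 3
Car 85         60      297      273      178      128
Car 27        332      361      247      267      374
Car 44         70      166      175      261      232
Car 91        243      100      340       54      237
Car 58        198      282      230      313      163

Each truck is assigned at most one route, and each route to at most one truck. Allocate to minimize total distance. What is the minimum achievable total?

Optimal: Car 85→Route 7 (60 km), Car 27→Route 2 (247 km), Car 44→Route 4 (166 km), Car 91→Route 5 (54 km), Car 58→Route 3 (163 km) — total 60+247+166+54+163 = 690 km.
Column-greedy (each route in turn goes to its cheapest remaining truck) gives 765 km, worse by 75.
Next-best assignment: Car 85→Route 5, Car 27→Route 2, Car 44→Route 7, Car 91→Route 4, Car 58→Route 3 = 758 km.

Minimum total: 690 km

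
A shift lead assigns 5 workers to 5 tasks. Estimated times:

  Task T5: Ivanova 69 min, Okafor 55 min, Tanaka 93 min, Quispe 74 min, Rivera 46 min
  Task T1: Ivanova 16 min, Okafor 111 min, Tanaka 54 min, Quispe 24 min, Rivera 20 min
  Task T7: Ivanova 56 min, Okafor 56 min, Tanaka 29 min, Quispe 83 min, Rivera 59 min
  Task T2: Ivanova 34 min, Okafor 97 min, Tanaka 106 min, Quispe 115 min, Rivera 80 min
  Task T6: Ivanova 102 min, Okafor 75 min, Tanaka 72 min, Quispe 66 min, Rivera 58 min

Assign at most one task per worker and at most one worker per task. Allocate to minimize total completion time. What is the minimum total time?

Minimum total: 200 min

This is a one-to-one assignment (minimum-cost bipartite matching).
Optimal: Ivanova→Task T2 (34 min), Okafor→Task T5 (55 min), Tanaka→Task T7 (29 min), Quispe→Task T1 (24 min), Rivera→Task T6 (58 min) — total 34+55+29+24+58 = 200 min.
Column-greedy (each task in turn goes to its cheapest remaining worker) gives 254 min, worse by 54.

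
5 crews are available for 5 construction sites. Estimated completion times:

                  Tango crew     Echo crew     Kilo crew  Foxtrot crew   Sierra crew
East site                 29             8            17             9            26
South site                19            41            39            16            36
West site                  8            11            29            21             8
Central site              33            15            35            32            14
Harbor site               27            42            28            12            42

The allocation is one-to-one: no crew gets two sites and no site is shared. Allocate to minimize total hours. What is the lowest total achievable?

Minimum total: 71 hours

This is the linear assignment problem.
Optimal: Tango crew→South site (19 hours), Echo crew→Central site (15 hours), Kilo crew→East site (17 hours), Foxtrot crew→Harbor site (12 hours), Sierra crew→West site (8 hours) — total 19+15+17+12+8 = 71 hours.
Row-greedy (each crew in turn takes its cheapest remaining site) gives 74 hours, worse by 3.
Checked against all permutations: 71 hours is optimal.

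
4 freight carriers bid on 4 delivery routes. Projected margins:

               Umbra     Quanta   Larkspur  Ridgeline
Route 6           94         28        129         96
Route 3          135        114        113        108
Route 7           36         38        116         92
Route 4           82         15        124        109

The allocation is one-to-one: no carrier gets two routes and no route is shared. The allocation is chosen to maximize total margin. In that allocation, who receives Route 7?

Larkspur receives Route 7.

This is a one-to-one assignment (maximum-weight bipartite matching).
Optimal: Umbra→Route 6 ($94k), Quanta→Route 3 ($114k), Larkspur→Route 7 ($116k), Ridgeline→Route 4 ($109k) — total 94+114+116+109 = $433k.
Max-entry greedy (repeatedly take the single best remaining cell) gives $411k, worse by 22.
Next-best assignment: Umbra→Route 6, Quanta→Route 3, Larkspur→Route 4, Ridgeline→Route 7 = $424k.
Larkspur's own top route is Route 6 ($129k), but forcing Larkspur→Route 6 and reassigning the rest optimally gives only $417k — worse by 16.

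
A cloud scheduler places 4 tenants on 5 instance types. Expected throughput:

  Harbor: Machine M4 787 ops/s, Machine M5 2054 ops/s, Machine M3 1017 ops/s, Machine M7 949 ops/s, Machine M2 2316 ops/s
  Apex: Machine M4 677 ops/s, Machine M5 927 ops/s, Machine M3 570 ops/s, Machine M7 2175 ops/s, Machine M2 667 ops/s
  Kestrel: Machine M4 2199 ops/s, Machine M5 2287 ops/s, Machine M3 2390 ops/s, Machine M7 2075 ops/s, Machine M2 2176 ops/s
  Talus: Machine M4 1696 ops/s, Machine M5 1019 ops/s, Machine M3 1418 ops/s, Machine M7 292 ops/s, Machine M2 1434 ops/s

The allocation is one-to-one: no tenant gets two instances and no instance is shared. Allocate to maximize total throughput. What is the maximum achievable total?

Maximum total: 8577 ops/s

Optimal: Harbor→Machine M2 (2316 ops/s), Apex→Machine M7 (2175 ops/s), Kestrel→Machine M3 (2390 ops/s), Talus→Machine M4 (1696 ops/s) — total 2316+2175+2390+1696 = 8577 ops/s.
Column-greedy (each instance in turn goes to its best remaining tenant) gives 7846 ops/s, worse by 731.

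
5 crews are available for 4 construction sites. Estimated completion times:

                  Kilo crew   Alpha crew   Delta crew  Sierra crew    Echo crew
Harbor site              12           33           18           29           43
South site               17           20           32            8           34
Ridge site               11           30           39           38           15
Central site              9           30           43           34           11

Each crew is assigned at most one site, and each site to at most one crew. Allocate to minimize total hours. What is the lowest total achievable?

Optimal: Delta crew→Harbor site (18 hours), Sierra crew→South site (8 hours), Kilo crew→Ridge site (11 hours), Echo crew→Central site (11 hours) — total 18+8+11+11 = 48 hours.
Min-entry greedy (repeatedly take the single cheapest remaining cell) gives 50 hours, worse by 2.
Checked against all permutations: 48 hours is optimal.

Minimum total: 48 hours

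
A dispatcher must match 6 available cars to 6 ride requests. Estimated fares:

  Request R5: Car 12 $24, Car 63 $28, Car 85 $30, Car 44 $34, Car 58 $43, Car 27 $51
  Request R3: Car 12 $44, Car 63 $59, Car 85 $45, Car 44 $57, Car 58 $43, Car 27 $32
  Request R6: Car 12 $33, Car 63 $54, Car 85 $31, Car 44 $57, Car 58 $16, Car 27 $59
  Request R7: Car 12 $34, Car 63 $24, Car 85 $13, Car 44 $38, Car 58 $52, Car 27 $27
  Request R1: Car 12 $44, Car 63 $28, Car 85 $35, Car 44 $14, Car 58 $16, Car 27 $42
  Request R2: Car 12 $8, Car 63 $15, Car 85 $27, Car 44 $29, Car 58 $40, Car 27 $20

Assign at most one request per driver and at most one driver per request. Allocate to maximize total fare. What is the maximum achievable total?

This is a one-to-one assignment (maximum-weight bipartite matching).
Optimal: Car 12→Request R1 ($44), Car 63→Request R3 ($59), Car 85→Request R2 ($27), Car 44→Request R6 ($57), Car 58→Request R7 ($52), Car 27→Request R5 ($51) — total 44+59+27+57+52+51 = $290.
Row-greedy (each driver in turn takes its best remaining request) gives $234, worse by 56.
Next-best assignment: Car 12→Request R1, Car 63→Request R6, Car 85→Request R2, Car 44→Request R3, Car 58→Request R7, Car 27→Request R5 = $285.
Swapping Car 44↔Car 12 (Car 44→Request R1 $14, Car 12→Request R6 $33) loses 54.
Checked against all permutations: $290 is optimal.

Maximum total: $290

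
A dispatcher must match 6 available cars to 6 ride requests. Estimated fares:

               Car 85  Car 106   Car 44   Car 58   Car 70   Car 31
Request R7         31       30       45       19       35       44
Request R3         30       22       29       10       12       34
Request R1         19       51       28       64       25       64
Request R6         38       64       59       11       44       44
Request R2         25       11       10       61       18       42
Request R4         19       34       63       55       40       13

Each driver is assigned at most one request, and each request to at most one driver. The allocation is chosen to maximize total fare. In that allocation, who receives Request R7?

Optimal: Car 85→Request R3 ($30), Car 106→Request R6 ($64), Car 44→Request R4 ($63), Car 58→Request R2 ($61), Car 70→Request R7 ($35), Car 31→Request R1 ($64) — total 30+64+63+61+35+64 = $317.
Next-best assignment: Car 85→Request R3, Car 106→Request R6, Car 44→Request R7, Car 58→Request R2, Car 70→Request R4, Car 31→Request R1 = $304.
Swapping Car 70↔Car 58 (Car 70→Request R2 $18, Car 58→Request R7 $19) loses 59.
Every other assignment is strictly worse.
Car 70's own top request is Request R6 ($44), but forcing Car 70→Request R6 and reassigning the rest optimally gives only $293 — worse by 24.

Car 70 receives Request R7.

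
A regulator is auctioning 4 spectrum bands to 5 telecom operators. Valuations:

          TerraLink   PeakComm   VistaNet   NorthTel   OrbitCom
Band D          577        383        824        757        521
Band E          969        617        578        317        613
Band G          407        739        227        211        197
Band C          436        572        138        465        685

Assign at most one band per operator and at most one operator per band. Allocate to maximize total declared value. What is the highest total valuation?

Maximum total: $3217M

This is the linear assignment problem.
Optimal: VistaNet→Band D ($824M), TerraLink→Band E ($969M), PeakComm→Band G ($739M), OrbitCom→Band C ($685M) — total 824+969+739+685 = $3217M.
Next-best assignment: NorthTel→Band D, TerraLink→Band E, PeakComm→Band G, OrbitCom→Band C = $3150M.
Checked against all permutations: $3217M is optimal.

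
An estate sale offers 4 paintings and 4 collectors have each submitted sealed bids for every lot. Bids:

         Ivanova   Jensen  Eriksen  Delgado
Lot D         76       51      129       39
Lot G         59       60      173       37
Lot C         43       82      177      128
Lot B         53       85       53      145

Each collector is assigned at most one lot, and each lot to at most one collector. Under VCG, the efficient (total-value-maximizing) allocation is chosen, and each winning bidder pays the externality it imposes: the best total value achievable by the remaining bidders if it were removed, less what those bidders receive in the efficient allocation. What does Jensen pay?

Efficient allocation: Ivanova→Lot D ($76), Jensen→Lot C ($82), Eriksen→Lot G ($173), Delgado→Lot B ($145); total welfare W = $476.
Jensen receives Lot C at value $82, so the others get W − 82 = $394.
Without Jensen: best allocation of the remaining 3 bidders over all 4 lots is Ivanova→Lot D ($76), Eriksen→Lot C ($177), Delgado→Lot B ($145), total $398.
VCG payment = (others' best without Jensen) − (others' welfare with Jensen) = 398 − 394 = $4.

Jensen pays $4.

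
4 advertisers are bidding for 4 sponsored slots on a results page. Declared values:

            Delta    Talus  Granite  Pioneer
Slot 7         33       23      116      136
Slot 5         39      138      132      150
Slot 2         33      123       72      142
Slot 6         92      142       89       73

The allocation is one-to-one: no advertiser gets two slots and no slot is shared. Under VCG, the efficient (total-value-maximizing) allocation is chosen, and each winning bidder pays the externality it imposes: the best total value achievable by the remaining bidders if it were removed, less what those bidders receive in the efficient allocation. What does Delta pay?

Efficient allocation: Delta→Slot 6 ($92), Talus→Slot 5 ($138), Granite→Slot 7 ($116), Pioneer→Slot 2 ($142); total welfare W = $488.
Delta receives Slot 6 at value $92, so the others get W − 92 = $396.
Without Delta: best allocation of the remaining 3 bidders over all 4 slots is Talus→Slot 6 ($142), Granite→Slot 5 ($132), Pioneer→Slot 2 ($142), total $416.
VCG payment = (others' best without Delta) − (others' welfare with Delta) = 416 − 396 = $20.

Delta pays $20.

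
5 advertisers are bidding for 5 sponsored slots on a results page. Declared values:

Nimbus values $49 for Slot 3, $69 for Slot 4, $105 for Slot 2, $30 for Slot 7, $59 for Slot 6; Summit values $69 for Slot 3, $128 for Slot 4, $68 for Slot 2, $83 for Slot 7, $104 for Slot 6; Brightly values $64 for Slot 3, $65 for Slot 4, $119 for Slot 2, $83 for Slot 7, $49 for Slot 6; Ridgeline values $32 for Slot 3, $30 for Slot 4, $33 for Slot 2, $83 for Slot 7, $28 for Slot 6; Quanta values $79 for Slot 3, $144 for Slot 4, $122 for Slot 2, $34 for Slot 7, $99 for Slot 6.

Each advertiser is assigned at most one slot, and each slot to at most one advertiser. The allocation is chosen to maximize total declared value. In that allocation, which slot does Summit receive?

Summit receives Slot 6.

Optimal: Nimbus→Slot 2 ($105), Summit→Slot 6 ($104), Brightly→Slot 3 ($64), Ridgeline→Slot 7 ($83), Quanta→Slot 4 ($144) — total 105+104+64+83+144 = $500.
Column-greedy (each slot in turn goes to its best remaining advertiser) gives $468, worse by 32.
Every other assignment is strictly worse.
Summit's own top slot is Slot 4 ($128), but forcing Summit→Slot 4 and reassigning the rest optimally gives only $479 — worse by 21.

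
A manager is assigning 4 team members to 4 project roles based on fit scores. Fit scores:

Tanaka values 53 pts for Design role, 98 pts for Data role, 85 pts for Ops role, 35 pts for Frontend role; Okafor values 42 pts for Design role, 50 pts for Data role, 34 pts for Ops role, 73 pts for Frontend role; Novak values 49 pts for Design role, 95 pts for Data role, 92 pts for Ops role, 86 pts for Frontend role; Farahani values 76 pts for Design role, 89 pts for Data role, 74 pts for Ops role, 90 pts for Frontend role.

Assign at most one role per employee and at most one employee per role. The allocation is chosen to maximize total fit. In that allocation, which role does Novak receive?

Optimal: Tanaka→Data role (98 pts), Okafor→Frontend role (73 pts), Novak→Ops role (92 pts), Farahani→Design role (76 pts) — total 98+73+92+76 = 339 pts.
Max-entry greedy (repeatedly take the single best remaining cell) gives 322 pts, worse by 17.
Next-best assignment: Tanaka→Ops role, Okafor→Frontend role, Novak→Data role, Farahani→Design role = 329 pts.
Novak's own top role is Data role (95 pts), but forcing Novak→Data role and reassigning the rest optimally gives only 329 pts — worse by 10.

Novak receives Ops role.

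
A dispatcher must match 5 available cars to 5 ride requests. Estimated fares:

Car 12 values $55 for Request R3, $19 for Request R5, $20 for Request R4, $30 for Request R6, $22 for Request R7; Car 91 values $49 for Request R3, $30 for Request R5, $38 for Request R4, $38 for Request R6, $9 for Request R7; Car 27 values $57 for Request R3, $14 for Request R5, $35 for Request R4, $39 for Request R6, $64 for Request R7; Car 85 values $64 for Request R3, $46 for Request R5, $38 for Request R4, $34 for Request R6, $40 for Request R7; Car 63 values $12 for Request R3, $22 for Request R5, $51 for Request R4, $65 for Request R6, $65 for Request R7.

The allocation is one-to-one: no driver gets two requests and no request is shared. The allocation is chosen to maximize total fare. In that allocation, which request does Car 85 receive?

Car 85 receives Request R5.

Optimal: Car 12→Request R3 ($55), Car 91→Request R4 ($38), Car 27→Request R7 ($64), Car 85→Request R5 ($46), Car 63→Request R6 ($65) — total 55+38+64+46+65 = $268.
Max-entry greedy (repeatedly take the single best remaining cell) gives $250, worse by 18.
Swapping Car 91↔Car 63 (Car 91→Request R6 $38, Car 63→Request R4 $51) loses 14.
Every other assignment is strictly worse.
Car 85's own top request is Request R3 ($64), but forcing Car 85→Request R3 and reassigning the rest optimally gives only $250 — worse by 18.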